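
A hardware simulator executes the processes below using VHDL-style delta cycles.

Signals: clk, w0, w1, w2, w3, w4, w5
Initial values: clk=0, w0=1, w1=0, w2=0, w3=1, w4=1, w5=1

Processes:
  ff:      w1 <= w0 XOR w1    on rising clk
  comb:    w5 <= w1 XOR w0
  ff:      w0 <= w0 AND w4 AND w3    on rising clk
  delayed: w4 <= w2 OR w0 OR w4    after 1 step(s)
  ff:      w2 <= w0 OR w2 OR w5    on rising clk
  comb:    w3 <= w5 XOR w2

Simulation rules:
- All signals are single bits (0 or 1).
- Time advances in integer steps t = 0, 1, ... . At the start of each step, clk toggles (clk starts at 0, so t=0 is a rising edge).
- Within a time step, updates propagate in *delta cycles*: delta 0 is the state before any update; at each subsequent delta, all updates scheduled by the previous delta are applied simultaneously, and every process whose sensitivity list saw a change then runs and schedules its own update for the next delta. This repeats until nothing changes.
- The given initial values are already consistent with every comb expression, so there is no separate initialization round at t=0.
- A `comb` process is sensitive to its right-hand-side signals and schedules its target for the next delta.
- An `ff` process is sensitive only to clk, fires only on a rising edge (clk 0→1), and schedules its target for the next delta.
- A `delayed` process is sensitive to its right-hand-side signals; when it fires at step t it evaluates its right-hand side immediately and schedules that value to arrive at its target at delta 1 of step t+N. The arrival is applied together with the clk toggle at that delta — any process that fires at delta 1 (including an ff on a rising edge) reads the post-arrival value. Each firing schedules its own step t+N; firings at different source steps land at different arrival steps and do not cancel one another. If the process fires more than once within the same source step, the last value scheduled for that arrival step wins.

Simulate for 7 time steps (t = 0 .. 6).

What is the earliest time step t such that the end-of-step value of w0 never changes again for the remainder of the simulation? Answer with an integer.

t=0 Δ0: w4=1 w1=0 w0=1 w2=0 w5=1 w3=1 clk=0
  Δ1: clk:0→1
  Δ2: w1:0→1, w2:0→1
  Δ3: w5:1→0, w3:1→0
  Δ4: w3:0→1
  (4Δ to stable)
t=1 Δ0: w4=1 w1=1 w0=1 w2=1 w5=0 w3=1 clk=1
  Δ1: clk:1→0
  (1Δ to stable)
t=2 Δ0: w4=1 w1=1 w0=1 w2=1 w5=0 w3=1 clk=0
  Δ1: clk:0→1
  Δ2: w1:1→0
  Δ3: w5:0→1
  Δ4: w3:1→0
  (4Δ to stable)
t=3 Δ0: w4=1 w1=0 w0=1 w2=1 w5=1 w3=0 clk=1
  Δ1: clk:1→0
  (1Δ to stable)
t=4 Δ0: w4=1 w1=0 w0=1 w2=1 w5=1 w3=0 clk=0
  Δ1: clk:0→1
  Δ2: w1:0→1, w0:1→0
  (2Δ to stable)
t=5 Δ0: w4=1 w1=1 w0=0 w2=1 w5=1 w3=0 clk=1
  Δ1: clk:1→0
  (1Δ to stable)
t=6 Δ0: w4=1 w1=1 w0=0 w2=1 w5=1 w3=0 clk=0
  Δ1: clk:0→1
  (1Δ to stable)

4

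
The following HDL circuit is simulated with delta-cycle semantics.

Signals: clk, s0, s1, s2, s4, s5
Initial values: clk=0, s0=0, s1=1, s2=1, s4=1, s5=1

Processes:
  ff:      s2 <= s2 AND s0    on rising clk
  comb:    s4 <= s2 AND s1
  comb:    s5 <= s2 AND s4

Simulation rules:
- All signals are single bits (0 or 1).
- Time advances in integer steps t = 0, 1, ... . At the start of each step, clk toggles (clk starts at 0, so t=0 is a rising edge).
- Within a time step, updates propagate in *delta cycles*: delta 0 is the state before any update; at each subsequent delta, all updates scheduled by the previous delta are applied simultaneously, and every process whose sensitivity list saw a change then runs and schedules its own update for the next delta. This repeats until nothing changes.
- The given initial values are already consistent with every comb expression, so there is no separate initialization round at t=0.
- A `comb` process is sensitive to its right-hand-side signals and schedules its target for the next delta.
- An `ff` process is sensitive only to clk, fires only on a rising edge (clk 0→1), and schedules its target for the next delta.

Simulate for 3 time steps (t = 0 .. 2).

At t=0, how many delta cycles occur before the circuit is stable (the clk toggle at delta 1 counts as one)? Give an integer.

3

[bits: s0,s1,s5,s2,s4,clk]
t=0: Δ0=011110 Δ1=011111 Δ2=011011 Δ3=010001 | 3Δ
t=1: Δ0=010001 Δ1=010000 | 1Δ
t=2: Δ0=010000 Δ1=010001 | 1Δ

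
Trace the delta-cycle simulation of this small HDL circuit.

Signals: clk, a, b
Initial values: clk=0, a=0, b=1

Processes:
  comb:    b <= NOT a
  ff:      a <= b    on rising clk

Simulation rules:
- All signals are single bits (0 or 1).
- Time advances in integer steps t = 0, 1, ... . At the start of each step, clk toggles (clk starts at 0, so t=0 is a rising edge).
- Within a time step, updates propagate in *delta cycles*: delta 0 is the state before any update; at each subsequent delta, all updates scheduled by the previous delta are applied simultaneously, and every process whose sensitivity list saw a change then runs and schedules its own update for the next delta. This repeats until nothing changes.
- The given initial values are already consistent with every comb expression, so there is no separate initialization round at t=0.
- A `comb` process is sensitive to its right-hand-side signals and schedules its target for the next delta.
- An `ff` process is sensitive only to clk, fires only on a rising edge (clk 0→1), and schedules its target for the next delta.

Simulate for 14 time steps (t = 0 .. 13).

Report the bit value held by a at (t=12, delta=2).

t=0 Δ0: a=0 b=1 clk=0
  Δ1: clk:0→1
  Δ2: a:0→1
  Δ3: b:1→0
  (3Δ to stable)
t=1 Δ0: a=1 b=0 clk=1
  Δ1: clk:1→0
  (1Δ to stable)
t=2 Δ0: a=1 b=0 clk=0
  Δ1: clk:0→1
  Δ2: a:1→0
  Δ3: b:0→1
  (3Δ to stable)
t=3 Δ0: a=0 b=1 clk=1
  Δ1: clk:1→0
  (1Δ to stable)
t=4 Δ0: a=0 b=1 clk=0
  Δ1: clk:0→1
  Δ2: a:0→1
  Δ3: b:1→0
  (3Δ to stable)
t=5 Δ0: a=1 b=0 clk=1
  Δ1: clk:1→0
  (1Δ to stable)
t=6 Δ0: a=1 b=0 clk=0
  Δ1: clk:0→1
  Δ2: a:1→0
  Δ3: b:0→1
  (3Δ to stable)
t=7 Δ0: a=0 b=1 clk=1
  Δ1: clk:1→0
  (1Δ to stable)
t=8 Δ0: a=0 b=1 clk=0
  Δ1: clk:0→1
  Δ2: a:0→1
  Δ3: b:1→0
  (3Δ to stable)
t=9 Δ0: a=1 b=0 clk=1
  Δ1: clk:1→0
  (1Δ to stable)
t=10 Δ0: a=1 b=0 clk=0
  Δ1: clk:0→1
  Δ2: a:1→0
  Δ3: b:0→1
  (3Δ to stable)
t=11 Δ0: a=0 b=1 clk=1
  Δ1: clk:1→0
  (1Δ to stable)
t=12 Δ0: a=0 b=1 clk=0
  Δ1: clk:0→1
  Δ2: a:0→1
  Δ3: b:1→0
  (3Δ to stable)
t=13 Δ0: a=1 b=0 clk=1
  Δ1: clk:1→0
  (1Δ to stable)

1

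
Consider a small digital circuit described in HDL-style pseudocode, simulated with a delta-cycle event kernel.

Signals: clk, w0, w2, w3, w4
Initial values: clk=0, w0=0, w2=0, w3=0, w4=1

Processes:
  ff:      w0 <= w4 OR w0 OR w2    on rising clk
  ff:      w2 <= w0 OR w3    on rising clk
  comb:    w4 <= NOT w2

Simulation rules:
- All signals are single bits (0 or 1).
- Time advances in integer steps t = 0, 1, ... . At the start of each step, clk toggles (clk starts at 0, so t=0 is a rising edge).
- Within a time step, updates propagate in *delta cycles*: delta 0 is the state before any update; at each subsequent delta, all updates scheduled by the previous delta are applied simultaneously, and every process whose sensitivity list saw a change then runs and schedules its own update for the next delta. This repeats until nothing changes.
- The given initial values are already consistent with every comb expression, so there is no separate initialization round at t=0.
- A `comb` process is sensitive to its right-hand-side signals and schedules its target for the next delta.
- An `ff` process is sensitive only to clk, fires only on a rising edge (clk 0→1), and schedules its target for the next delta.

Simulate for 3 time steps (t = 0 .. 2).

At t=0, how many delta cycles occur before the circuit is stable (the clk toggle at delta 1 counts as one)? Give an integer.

[bits: w4,w2,w3,clk,w0]
t=0: Δ0=10000 Δ1=10010 Δ2=10011 | 2Δ
t=1: Δ0=10011 Δ1=10001 | 1Δ
t=2: Δ0=10001 Δ1=10011 Δ2=11011 Δ3=01011 | 3Δ

2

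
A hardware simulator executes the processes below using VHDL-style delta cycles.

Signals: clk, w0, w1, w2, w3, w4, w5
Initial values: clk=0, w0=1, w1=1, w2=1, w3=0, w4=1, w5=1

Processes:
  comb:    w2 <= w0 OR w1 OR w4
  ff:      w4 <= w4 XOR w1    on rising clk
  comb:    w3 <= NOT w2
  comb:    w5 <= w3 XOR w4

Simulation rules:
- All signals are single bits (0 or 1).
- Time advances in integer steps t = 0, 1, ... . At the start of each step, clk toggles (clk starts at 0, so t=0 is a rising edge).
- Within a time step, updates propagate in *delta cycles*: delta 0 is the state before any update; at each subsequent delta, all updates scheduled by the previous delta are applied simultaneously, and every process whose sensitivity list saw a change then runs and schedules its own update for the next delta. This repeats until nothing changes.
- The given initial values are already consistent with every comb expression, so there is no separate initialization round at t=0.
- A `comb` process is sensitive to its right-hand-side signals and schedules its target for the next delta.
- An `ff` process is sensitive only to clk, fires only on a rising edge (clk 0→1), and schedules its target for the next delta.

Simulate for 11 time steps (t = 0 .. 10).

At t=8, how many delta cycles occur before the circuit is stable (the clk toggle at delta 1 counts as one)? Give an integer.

3

t0.Δ0 w3=0 w1=1 w2=1 w5=1 w0=1 clk=0 w4=1
t0.Δ1 w3=0 w1=1 w2=1 w5=1 w0=1 clk=1 w4=1
t0.Δ2 w3=0 w1=1 w2=1 w5=1 w0=1 clk=1 w4=0
t0.Δ3 w3=0 w1=1 w2=1 w5=0 w0=1 clk=1 w4=0
t1.Δ0 w3=0 w1=1 w2=1 w5=0 w0=1 clk=1 w4=0
t1.Δ1 w3=0 w1=1 w2=1 w5=0 w0=1 clk=0 w4=0
t2.Δ0 w3=0 w1=1 w2=1 w5=0 w0=1 clk=0 w4=0
t2.Δ1 w3=0 w1=1 w2=1 w5=0 w0=1 clk=1 w4=0
t2.Δ2 w3=0 w1=1 w2=1 w5=0 w0=1 clk=1 w4=1
t2.Δ3 w3=0 w1=1 w2=1 w5=1 w0=1 clk=1 w4=1
t3.Δ0 w3=0 w1=1 w2=1 w5=1 w0=1 clk=1 w4=1
t3.Δ1 w3=0 w1=1 w2=1 w5=1 w0=1 clk=0 w4=1
t4.Δ0 w3=0 w1=1 w2=1 w5=1 w0=1 clk=0 w4=1
t4.Δ1 w3=0 w1=1 w2=1 w5=1 w0=1 clk=1 w4=1
t4.Δ2 w3=0 w1=1 w2=1 w5=1 w0=1 clk=1 w4=0
t4.Δ3 w3=0 w1=1 w2=1 w5=0 w0=1 clk=1 w4=0
t5.Δ0 w3=0 w1=1 w2=1 w5=0 w0=1 clk=1 w4=0
t5.Δ1 w3=0 w1=1 w2=1 w5=0 w0=1 clk=0 w4=0
t6.Δ0 w3=0 w1=1 w2=1 w5=0 w0=1 clk=0 w4=0
t6.Δ1 w3=0 w1=1 w2=1 w5=0 w0=1 clk=1 w4=0
t6.Δ2 w3=0 w1=1 w2=1 w5=0 w0=1 clk=1 w4=1
t6.Δ3 w3=0 w1=1 w2=1 w5=1 w0=1 clk=1 w4=1
t7.Δ0 w3=0 w1=1 w2=1 w5=1 w0=1 clk=1 w4=1
t7.Δ1 w3=0 w1=1 w2=1 w5=1 w0=1 clk=0 w4=1
t8.Δ0 w3=0 w1=1 w2=1 w5=1 w0=1 clk=0 w4=1
t8.Δ1 w3=0 w1=1 w2=1 w5=1 w0=1 clk=1 w4=1
t8.Δ2 w3=0 w1=1 w2=1 w5=1 w0=1 clk=1 w4=0
t8.Δ3 w3=0 w1=1 w2=1 w5=0 w0=1 clk=1 w4=0
t9.Δ0 w3=0 w1=1 w2=1 w5=0 w0=1 clk=1 w4=0
t9.Δ1 w3=0 w1=1 w2=1 w5=0 w0=1 clk=0 w4=0
t10.Δ0 w3=0 w1=1 w2=1 w5=0 w0=1 clk=0 w4=0
t10.Δ1 w3=0 w1=1 w2=1 w5=0 w0=1 clk=1 w4=0
t10.Δ2 w3=0 w1=1 w2=1 w5=0 w0=1 clk=1 w4=1
t10.Δ3 w3=0 w1=1 w2=1 w5=1 w0=1 clk=1 w4=1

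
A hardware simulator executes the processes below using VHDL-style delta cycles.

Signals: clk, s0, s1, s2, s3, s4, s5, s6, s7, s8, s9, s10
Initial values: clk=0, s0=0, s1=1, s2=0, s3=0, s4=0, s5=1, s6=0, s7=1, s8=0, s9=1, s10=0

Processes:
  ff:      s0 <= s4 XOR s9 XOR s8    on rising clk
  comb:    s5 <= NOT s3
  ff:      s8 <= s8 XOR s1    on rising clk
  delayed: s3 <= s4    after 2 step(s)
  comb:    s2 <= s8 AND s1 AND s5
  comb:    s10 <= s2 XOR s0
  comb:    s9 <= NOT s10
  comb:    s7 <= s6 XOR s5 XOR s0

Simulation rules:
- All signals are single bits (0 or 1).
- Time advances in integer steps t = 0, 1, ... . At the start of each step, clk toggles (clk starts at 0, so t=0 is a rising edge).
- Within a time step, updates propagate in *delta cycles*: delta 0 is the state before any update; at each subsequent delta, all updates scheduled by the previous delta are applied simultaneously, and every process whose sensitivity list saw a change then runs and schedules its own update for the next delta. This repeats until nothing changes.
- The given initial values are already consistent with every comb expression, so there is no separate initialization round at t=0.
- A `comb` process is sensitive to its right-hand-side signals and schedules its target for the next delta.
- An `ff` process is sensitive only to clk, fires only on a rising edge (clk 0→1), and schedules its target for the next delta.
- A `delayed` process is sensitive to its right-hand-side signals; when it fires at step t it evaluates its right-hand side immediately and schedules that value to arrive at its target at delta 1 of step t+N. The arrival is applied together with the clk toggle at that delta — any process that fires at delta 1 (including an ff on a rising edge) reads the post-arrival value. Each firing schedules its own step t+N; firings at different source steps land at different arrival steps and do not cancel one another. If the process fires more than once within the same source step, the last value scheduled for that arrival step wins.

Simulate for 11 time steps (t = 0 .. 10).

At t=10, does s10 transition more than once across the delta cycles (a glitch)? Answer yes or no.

t0.Δ0 s5=1 s10=0 s6=0 clk=0 s8=0 s4=0 s1=1 s7=1 s2=0 s3=0 s9=1 s0=0
t0.Δ1 s5=1 s10=0 s6=0 clk=1 s8=0 s4=0 s1=1 s7=1 s2=0 s3=0 s9=1 s0=0
t0.Δ2 s5=1 s10=0 s6=0 clk=1 s8=1 s4=0 s1=1 s7=1 s2=0 s3=0 s9=1 s0=1
t0.Δ3 s5=1 s10=1 s6=0 clk=1 s8=1 s4=0 s1=1 s7=0 s2=1 s3=0 s9=1 s0=1
t0.Δ4 s5=1 s10=0 s6=0 clk=1 s8=1 s4=0 s1=1 s7=0 s2=1 s3=0 s9=0 s0=1
t0.Δ5 s5=1 s10=0 s6=0 clk=1 s8=1 s4=0 s1=1 s7=0 s2=1 s3=0 s9=1 s0=1
t1.Δ0 s5=1 s10=0 s6=0 clk=1 s8=1 s4=0 s1=1 s7=0 s2=1 s3=0 s9=1 s0=1
t1.Δ1 s5=1 s10=0 s6=0 clk=0 s8=1 s4=0 s1=1 s7=0 s2=1 s3=0 s9=1 s0=1
t2.Δ0 s5=1 s10=0 s6=0 clk=0 s8=1 s4=0 s1=1 s7=0 s2=1 s3=0 s9=1 s0=1
t2.Δ1 s5=1 s10=0 s6=0 clk=1 s8=1 s4=0 s1=1 s7=0 s2=1 s3=0 s9=1 s0=1
t2.Δ2 s5=1 s10=0 s6=0 clk=1 s8=0 s4=0 s1=1 s7=0 s2=1 s3=0 s9=1 s0=0
t2.Δ3 s5=1 s10=1 s6=0 clk=1 s8=0 s4=0 s1=1 s7=1 s2=0 s3=0 s9=1 s0=0
t2.Δ4 s5=1 s10=0 s6=0 clk=1 s8=0 s4=0 s1=1 s7=1 s2=0 s3=0 s9=0 s0=0
t2.Δ5 s5=1 s10=0 s6=0 clk=1 s8=0 s4=0 s1=1 s7=1 s2=0 s3=0 s9=1 s0=0
t3.Δ0 s5=1 s10=0 s6=0 clk=1 s8=0 s4=0 s1=1 s7=1 s2=0 s3=0 s9=1 s0=0
t3.Δ1 s5=1 s10=0 s6=0 clk=0 s8=0 s4=0 s1=1 s7=1 s2=0 s3=0 s9=1 s0=0
t4.Δ0 s5=1 s10=0 s6=0 clk=0 s8=0 s4=0 s1=1 s7=1 s2=0 s3=0 s9=1 s0=0
t4.Δ1 s5=1 s10=0 s6=0 clk=1 s8=0 s4=0 s1=1 s7=1 s2=0 s3=0 s9=1 s0=0
t4.Δ2 s5=1 s10=0 s6=0 clk=1 s8=1 s4=0 s1=1 s7=1 s2=0 s3=0 s9=1 s0=1
t4.Δ3 s5=1 s10=1 s6=0 clk=1 s8=1 s4=0 s1=1 s7=0 s2=1 s3=0 s9=1 s0=1
t4.Δ4 s5=1 s10=0 s6=0 clk=1 s8=1 s4=0 s1=1 s7=0 s2=1 s3=0 s9=0 s0=1
t4.Δ5 s5=1 s10=0 s6=0 clk=1 s8=1 s4=0 s1=1 s7=0 s2=1 s3=0 s9=1 s0=1
t5.Δ0 s5=1 s10=0 s6=0 clk=1 s8=1 s4=0 s1=1 s7=0 s2=1 s3=0 s9=1 s0=1
t5.Δ1 s5=1 s10=0 s6=0 clk=0 s8=1 s4=0 s1=1 s7=0 s2=1 s3=0 s9=1 s0=1
t6.Δ0 s5=1 s10=0 s6=0 clk=0 s8=1 s4=0 s1=1 s7=0 s2=1 s3=0 s9=1 s0=1
t6.Δ1 s5=1 s10=0 s6=0 clk=1 s8=1 s4=0 s1=1 s7=0 s2=1 s3=0 s9=1 s0=1
t6.Δ2 s5=1 s10=0 s6=0 clk=1 s8=0 s4=0 s1=1 s7=0 s2=1 s3=0 s9=1 s0=0
t6.Δ3 s5=1 s10=1 s6=0 clk=1 s8=0 s4=0 s1=1 s7=1 s2=0 s3=0 s9=1 s0=0
t6.Δ4 s5=1 s10=0 s6=0 clk=1 s8=0 s4=0 s1=1 s7=1 s2=0 s3=0 s9=0 s0=0
t6.Δ5 s5=1 s10=0 s6=0 clk=1 s8=0 s4=0 s1=1 s7=1 s2=0 s3=0 s9=1 s0=0
t7.Δ0 s5=1 s10=0 s6=0 clk=1 s8=0 s4=0 s1=1 s7=1 s2=0 s3=0 s9=1 s0=0
t7.Δ1 s5=1 s10=0 s6=0 clk=0 s8=0 s4=0 s1=1 s7=1 s2=0 s3=0 s9=1 s0=0
t8.Δ0 s5=1 s10=0 s6=0 clk=0 s8=0 s4=0 s1=1 s7=1 s2=0 s3=0 s9=1 s0=0
t8.Δ1 s5=1 s10=0 s6=0 clk=1 s8=0 s4=0 s1=1 s7=1 s2=0 s3=0 s9=1 s0=0
t8.Δ2 s5=1 s10=0 s6=0 clk=1 s8=1 s4=0 s1=1 s7=1 s2=0 s3=0 s9=1 s0=1
t8.Δ3 s5=1 s10=1 s6=0 clk=1 s8=1 s4=0 s1=1 s7=0 s2=1 s3=0 s9=1 s0=1
t8.Δ4 s5=1 s10=0 s6=0 clk=1 s8=1 s4=0 s1=1 s7=0 s2=1 s3=0 s9=0 s0=1
t8.Δ5 s5=1 s10=0 s6=0 clk=1 s8=1 s4=0 s1=1 s7=0 s2=1 s3=0 s9=1 s0=1
t9.Δ0 s5=1 s10=0 s6=0 clk=1 s8=1 s4=0 s1=1 s7=0 s2=1 s3=0 s9=1 s0=1
t9.Δ1 s5=1 s10=0 s6=0 clk=0 s8=1 s4=0 s1=1 s7=0 s2=1 s3=0 s9=1 s0=1
t10.Δ0 s5=1 s10=0 s6=0 clk=0 s8=1 s4=0 s1=1 s7=0 s2=1 s3=0 s9=1 s0=1
t10.Δ1 s5=1 s10=0 s6=0 clk=1 s8=1 s4=0 s1=1 s7=0 s2=1 s3=0 s9=1 s0=1
t10.Δ2 s5=1 s10=0 s6=0 clk=1 s8=0 s4=0 s1=1 s7=0 s2=1 s3=0 s9=1 s0=0
t10.Δ3 s5=1 s10=1 s6=0 clk=1 s8=0 s4=0 s1=1 s7=1 s2=0 s3=0 s9=1 s0=0
t10.Δ4 s5=1 s10=0 s6=0 clk=1 s8=0 s4=0 s1=1 s7=1 s2=0 s3=0 s9=0 s0=0
t10.Δ5 s5=1 s10=0 s6=0 clk=1 s8=0 s4=0 s1=1 s7=1 s2=0 s3=0 s9=1 s0=0

yes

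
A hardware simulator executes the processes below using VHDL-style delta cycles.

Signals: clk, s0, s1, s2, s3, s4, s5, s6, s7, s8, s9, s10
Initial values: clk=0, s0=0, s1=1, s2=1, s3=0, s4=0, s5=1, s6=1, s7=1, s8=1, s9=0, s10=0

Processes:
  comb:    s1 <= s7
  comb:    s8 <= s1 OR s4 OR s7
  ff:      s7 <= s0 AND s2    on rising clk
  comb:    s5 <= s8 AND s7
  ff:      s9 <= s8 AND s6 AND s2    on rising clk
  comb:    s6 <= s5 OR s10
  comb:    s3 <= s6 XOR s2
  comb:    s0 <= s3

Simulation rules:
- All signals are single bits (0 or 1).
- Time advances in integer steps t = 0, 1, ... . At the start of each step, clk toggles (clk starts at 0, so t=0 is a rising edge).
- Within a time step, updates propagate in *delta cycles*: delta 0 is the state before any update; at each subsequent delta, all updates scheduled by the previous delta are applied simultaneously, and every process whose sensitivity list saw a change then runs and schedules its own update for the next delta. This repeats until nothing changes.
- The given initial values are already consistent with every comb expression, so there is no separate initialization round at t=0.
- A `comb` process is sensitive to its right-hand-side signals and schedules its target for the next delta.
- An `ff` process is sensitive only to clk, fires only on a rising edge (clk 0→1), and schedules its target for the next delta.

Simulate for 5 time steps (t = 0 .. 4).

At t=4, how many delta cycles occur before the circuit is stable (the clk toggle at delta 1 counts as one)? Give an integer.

6

t0.Δ0 s3=0 s7=1 s8=1 clk=0 s2=1 s4=0 s9=0 s6=1 s10=0 s1=1 s0=0 s5=1
t0.Δ1 s3=0 s7=1 s8=1 clk=1 s2=1 s4=0 s9=0 s6=1 s10=0 s1=1 s0=0 s5=1
t0.Δ2 s3=0 s7=0 s8=1 clk=1 s2=1 s4=0 s9=1 s6=1 s10=0 s1=1 s0=0 s5=1
t0.Δ3 s3=0 s7=0 s8=1 clk=1 s2=1 s4=0 s9=1 s6=1 s10=0 s1=0 s0=0 s5=0
t0.Δ4 s3=0 s7=0 s8=0 clk=1 s2=1 s4=0 s9=1 s6=0 s10=0 s1=0 s0=0 s5=0
t0.Δ5 s3=1 s7=0 s8=0 clk=1 s2=1 s4=0 s9=1 s6=0 s10=0 s1=0 s0=0 s5=0
t0.Δ6 s3=1 s7=0 s8=0 clk=1 s2=1 s4=0 s9=1 s6=0 s10=0 s1=0 s0=1 s5=0
t1.Δ0 s3=1 s7=0 s8=0 clk=1 s2=1 s4=0 s9=1 s6=0 s10=0 s1=0 s0=1 s5=0
t1.Δ1 s3=1 s7=0 s8=0 clk=0 s2=1 s4=0 s9=1 s6=0 s10=0 s1=0 s0=1 s5=0
t2.Δ0 s3=1 s7=0 s8=0 clk=0 s2=1 s4=0 s9=1 s6=0 s10=0 s1=0 s0=1 s5=0
t2.Δ1 s3=1 s7=0 s8=0 clk=1 s2=1 s4=0 s9=1 s6=0 s10=0 s1=0 s0=1 s5=0
t2.Δ2 s3=1 s7=1 s8=0 clk=1 s2=1 s4=0 s9=0 s6=0 s10=0 s1=0 s0=1 s5=0
t2.Δ3 s3=1 s7=1 s8=1 clk=1 s2=1 s4=0 s9=0 s6=0 s10=0 s1=1 s0=1 s5=0
t2.Δ4 s3=1 s7=1 s8=1 clk=1 s2=1 s4=0 s9=0 s6=0 s10=0 s1=1 s0=1 s5=1
t2.Δ5 s3=1 s7=1 s8=1 clk=1 s2=1 s4=0 s9=0 s6=1 s10=0 s1=1 s0=1 s5=1
t2.Δ6 s3=0 s7=1 s8=1 clk=1 s2=1 s4=0 s9=0 s6=1 s10=0 s1=1 s0=1 s5=1
t2.Δ7 s3=0 s7=1 s8=1 clk=1 s2=1 s4=0 s9=0 s6=1 s10=0 s1=1 s0=0 s5=1
t3.Δ0 s3=0 s7=1 s8=1 clk=1 s2=1 s4=0 s9=0 s6=1 s10=0 s1=1 s0=0 s5=1
t3.Δ1 s3=0 s7=1 s8=1 clk=0 s2=1 s4=0 s9=0 s6=1 s10=0 s1=1 s0=0 s5=1
t4.Δ0 s3=0 s7=1 s8=1 clk=0 s2=1 s4=0 s9=0 s6=1 s10=0 s1=1 s0=0 s5=1
t4.Δ1 s3=0 s7=1 s8=1 clk=1 s2=1 s4=0 s9=0 s6=1 s10=0 s1=1 s0=0 s5=1
t4.Δ2 s3=0 s7=0 s8=1 clk=1 s2=1 s4=0 s9=1 s6=1 s10=0 s1=1 s0=0 s5=1
t4.Δ3 s3=0 s7=0 s8=1 clk=1 s2=1 s4=0 s9=1 s6=1 s10=0 s1=0 s0=0 s5=0
t4.Δ4 s3=0 s7=0 s8=0 clk=1 s2=1 s4=0 s9=1 s6=0 s10=0 s1=0 s0=0 s5=0
t4.Δ5 s3=1 s7=0 s8=0 clk=1 s2=1 s4=0 s9=1 s6=0 s10=0 s1=0 s0=0 s5=0
t4.Δ6 s3=1 s7=0 s8=0 clk=1 s2=1 s4=0 s9=1 s6=0 s10=0 s1=0 s0=1 s5=0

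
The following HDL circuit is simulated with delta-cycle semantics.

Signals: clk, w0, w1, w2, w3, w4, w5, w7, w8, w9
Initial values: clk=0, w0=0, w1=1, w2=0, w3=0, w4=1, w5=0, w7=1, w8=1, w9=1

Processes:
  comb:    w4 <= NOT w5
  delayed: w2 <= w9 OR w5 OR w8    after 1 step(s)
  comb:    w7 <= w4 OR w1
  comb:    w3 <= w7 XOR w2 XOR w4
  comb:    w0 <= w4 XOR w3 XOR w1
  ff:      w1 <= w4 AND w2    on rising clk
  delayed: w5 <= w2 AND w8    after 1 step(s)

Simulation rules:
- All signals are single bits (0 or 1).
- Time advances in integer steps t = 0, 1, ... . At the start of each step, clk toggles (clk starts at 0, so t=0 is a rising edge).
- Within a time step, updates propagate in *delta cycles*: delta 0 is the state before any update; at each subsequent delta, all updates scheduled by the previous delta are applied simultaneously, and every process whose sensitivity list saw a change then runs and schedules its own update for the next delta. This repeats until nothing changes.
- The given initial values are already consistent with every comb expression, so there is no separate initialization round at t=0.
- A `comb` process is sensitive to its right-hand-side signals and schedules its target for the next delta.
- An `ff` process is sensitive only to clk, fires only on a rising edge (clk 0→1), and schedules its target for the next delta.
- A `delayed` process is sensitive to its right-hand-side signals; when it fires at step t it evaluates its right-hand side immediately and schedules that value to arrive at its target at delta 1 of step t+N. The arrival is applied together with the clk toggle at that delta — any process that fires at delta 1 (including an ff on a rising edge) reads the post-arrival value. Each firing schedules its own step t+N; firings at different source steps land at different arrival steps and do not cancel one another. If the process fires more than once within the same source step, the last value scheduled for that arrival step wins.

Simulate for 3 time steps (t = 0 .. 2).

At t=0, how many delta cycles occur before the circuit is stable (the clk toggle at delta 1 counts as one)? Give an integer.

t=0 Δ0: w7=1 w9=1 w8=1 clk=0 w5=0 w3=0 w0=0 w4=1 w1=1 w2=0
  Δ1: clk:0→1
  Δ2: w1:1→0
  Δ3: w0:0→1
  (3Δ to stable)
t=1 Δ0: w7=1 w9=1 w8=1 clk=1 w5=0 w3=0 w0=1 w4=1 w1=0 w2=0
  Δ1: clk:1→0
  (1Δ to stable)
t=2 Δ0: w7=1 w9=1 w8=1 clk=0 w5=0 w3=0 w0=1 w4=1 w1=0 w2=0
  Δ1: clk:0→1
  (1Δ to stable)

3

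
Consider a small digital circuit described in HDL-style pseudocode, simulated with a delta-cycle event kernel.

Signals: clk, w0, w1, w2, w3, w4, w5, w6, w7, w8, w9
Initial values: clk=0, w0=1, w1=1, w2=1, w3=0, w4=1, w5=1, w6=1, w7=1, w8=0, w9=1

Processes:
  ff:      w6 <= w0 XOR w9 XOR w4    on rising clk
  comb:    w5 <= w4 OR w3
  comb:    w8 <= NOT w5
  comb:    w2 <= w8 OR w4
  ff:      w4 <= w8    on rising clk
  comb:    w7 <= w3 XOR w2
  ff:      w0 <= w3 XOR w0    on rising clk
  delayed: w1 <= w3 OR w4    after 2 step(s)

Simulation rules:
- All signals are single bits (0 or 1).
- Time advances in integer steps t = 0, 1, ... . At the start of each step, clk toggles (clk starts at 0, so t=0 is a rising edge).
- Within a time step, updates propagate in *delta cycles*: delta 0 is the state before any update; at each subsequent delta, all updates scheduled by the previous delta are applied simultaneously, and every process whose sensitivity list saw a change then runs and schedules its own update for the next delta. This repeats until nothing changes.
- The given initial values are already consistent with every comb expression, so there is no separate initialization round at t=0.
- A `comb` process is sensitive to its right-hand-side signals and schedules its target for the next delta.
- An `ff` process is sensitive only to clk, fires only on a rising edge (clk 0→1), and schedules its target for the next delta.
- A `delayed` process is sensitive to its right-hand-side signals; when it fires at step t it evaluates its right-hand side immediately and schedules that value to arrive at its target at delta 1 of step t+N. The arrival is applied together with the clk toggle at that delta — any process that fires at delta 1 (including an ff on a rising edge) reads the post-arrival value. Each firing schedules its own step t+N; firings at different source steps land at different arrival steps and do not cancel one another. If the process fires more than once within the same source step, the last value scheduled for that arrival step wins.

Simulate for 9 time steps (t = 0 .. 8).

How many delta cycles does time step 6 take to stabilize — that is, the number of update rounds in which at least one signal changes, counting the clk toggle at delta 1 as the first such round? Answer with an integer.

[bits: w8,w6,w0,w7,w3,w9,w4,w1,w5,w2,clk]
t=0: Δ0=01110111110 Δ1=01110111111 Δ2=01110101111 Δ3=01110101001 Δ4=11100101001 Δ5=11100101011 Δ6=11110101011 | 6Δ
t=1: Δ0=11110101011 Δ1=11110101010 | 1Δ
t=2: Δ0=11110101010 Δ1=11110100011 Δ2=10110110011 Δ3=10110110111 Δ4=00110110111 | 4Δ
t=3: Δ0=00110110111 Δ1=00110110110 | 1Δ
t=4: Δ0=00110110110 Δ1=00110111111 Δ2=01110101111 Δ3=01110101001 Δ4=11100101001 Δ5=11100101011 Δ6=11110101011 | 6Δ
t=5: Δ0=11110101011 Δ1=11110101010 | 1Δ
t=6: Δ0=11110101010 Δ1=11110100011 Δ2=10110110011 Δ3=10110110111 Δ4=00110110111 | 4Δ
t=7: Δ0=00110110111 Δ1=00110110110 | 1Δ
t=8: Δ0=00110110110 Δ1=00110111111 Δ2=01110101111 Δ3=01110101001 Δ4=11100101001 Δ5=11100101011 Δ6=11110101011 | 6Δ

4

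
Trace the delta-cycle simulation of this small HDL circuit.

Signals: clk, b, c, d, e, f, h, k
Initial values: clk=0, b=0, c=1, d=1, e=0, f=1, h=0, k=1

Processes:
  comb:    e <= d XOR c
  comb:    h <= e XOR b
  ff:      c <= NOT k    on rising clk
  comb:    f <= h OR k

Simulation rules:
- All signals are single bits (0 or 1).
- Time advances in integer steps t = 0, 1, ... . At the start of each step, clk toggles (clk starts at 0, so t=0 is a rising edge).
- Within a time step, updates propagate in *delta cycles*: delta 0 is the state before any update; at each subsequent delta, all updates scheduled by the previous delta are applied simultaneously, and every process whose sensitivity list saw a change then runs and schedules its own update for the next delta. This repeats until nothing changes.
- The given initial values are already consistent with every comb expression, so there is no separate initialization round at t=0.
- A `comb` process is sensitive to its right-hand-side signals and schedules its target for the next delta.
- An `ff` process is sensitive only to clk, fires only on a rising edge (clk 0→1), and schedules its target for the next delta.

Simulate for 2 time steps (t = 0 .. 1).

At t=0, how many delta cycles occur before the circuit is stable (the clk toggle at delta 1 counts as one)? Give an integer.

t=0 Δ0: clk=0 d=1 e=0 c=1 k=1 f=1 h=0 b=0
  Δ1: clk:0→1
  Δ2: c:1→0
  Δ3: e:0→1
  Δ4: h:0→1
  (4Δ to stable)
t=1 Δ0: clk=1 d=1 e=1 c=0 k=1 f=1 h=1 b=0
  Δ1: clk:1→0
  (1Δ to stable)

4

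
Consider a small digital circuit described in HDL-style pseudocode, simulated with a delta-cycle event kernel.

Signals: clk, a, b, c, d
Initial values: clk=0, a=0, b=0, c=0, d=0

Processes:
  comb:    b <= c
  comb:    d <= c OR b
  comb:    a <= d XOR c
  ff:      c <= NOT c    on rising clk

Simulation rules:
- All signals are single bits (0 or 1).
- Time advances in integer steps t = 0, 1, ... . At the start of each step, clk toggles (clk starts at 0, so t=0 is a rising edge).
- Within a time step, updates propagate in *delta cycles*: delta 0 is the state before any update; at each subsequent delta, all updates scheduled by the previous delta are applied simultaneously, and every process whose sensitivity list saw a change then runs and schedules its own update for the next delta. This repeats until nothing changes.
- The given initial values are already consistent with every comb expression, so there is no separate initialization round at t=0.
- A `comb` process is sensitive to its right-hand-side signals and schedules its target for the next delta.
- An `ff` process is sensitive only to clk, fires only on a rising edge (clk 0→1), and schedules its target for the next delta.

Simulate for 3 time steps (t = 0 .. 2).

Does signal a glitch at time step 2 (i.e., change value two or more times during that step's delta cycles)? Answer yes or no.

t=0 Δ0: clk=0 b=0 c=0 a=0 d=0
  Δ1: clk:0→1
  Δ2: c:0→1
  Δ3: b:0→1, a:0→1, d:0→1
  Δ4: a:1→0
  (4Δ to stable)
t=1 Δ0: clk=1 b=1 c=1 a=0 d=1
  Δ1: clk:1→0
  (1Δ to stable)
t=2 Δ0: clk=0 b=1 c=1 a=0 d=1
  Δ1: clk:0→1
  Δ2: c:1→0
  Δ3: b:1→0, a:0→1
  Δ4: d:1→0
  Δ5: a:1→0
  (5Δ to stable)

yes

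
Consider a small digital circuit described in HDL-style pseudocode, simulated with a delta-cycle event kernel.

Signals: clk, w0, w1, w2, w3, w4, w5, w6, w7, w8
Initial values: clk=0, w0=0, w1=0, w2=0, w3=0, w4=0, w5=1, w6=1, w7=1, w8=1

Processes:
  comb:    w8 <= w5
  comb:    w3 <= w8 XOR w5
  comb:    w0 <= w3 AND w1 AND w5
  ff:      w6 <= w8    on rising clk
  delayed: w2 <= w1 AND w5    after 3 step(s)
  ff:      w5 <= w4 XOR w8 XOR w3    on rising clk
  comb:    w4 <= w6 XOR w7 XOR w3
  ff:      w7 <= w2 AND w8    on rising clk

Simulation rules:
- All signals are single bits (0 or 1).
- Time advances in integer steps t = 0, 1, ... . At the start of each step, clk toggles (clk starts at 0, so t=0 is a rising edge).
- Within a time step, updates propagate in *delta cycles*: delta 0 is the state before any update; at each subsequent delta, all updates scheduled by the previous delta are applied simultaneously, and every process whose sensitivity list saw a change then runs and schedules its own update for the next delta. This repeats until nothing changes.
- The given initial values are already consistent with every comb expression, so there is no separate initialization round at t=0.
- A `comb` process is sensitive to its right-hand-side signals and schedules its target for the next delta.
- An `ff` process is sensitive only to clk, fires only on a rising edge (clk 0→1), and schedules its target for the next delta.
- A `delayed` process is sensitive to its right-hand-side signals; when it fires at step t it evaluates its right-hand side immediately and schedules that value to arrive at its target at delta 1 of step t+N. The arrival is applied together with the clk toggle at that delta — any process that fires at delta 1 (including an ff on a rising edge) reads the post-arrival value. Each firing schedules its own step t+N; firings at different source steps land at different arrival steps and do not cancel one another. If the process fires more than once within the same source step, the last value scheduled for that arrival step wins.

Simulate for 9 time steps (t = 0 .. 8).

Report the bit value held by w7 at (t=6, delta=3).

t=0 Δ0: w8=1 w7=1 clk=0 w1=0 w0=0 w2=0 w4=0 w6=1 w5=1 w3=0
  Δ1: clk:0→1
  Δ2: w7:1→0
  Δ3: w4:0→1
  (3Δ to stable)
t=1 Δ0: w8=1 w7=0 clk=1 w1=0 w0=0 w2=0 w4=1 w6=1 w5=1 w3=0
  Δ1: clk:1→0
  (1Δ to stable)
t=2 Δ0: w8=1 w7=0 clk=0 w1=0 w0=0 w2=0 w4=1 w6=1 w5=1 w3=0
  Δ1: clk:0→1
  Δ2: w5:1→0
  Δ3: w8:1→0, w3:0→1
  Δ4: w4:1→0, w3:1→0
  Δ5: w4:0→1
  (5Δ to stable)
t=3 Δ0: w8=0 w7=0 clk=1 w1=0 w0=0 w2=0 w4=1 w6=1 w5=0 w3=0
  Δ1: clk:1→0
  (1Δ to stable)
t=4 Δ0: w8=0 w7=0 clk=0 w1=0 w0=0 w2=0 w4=1 w6=1 w5=0 w3=0
  Δ1: clk:0→1
  Δ2: w6:1→0, w5:0→1
  Δ3: w8:0→1, w4:1→0, w3:0→1
  Δ4: w4:0→1, w3:1→0
  Δ5: w4:1→0
  (5Δ to stable)
t=5 Δ0: w8=1 w7=0 clk=1 w1=0 w0=0 w2=0 w4=0 w6=0 w5=1 w3=0
  Δ1: clk:1→0
  (1Δ to stable)
t=6 Δ0: w8=1 w7=0 clk=0 w1=0 w0=0 w2=0 w4=0 w6=0 w5=1 w3=0
  Δ1: clk:0→1
  Δ2: w6:0→1
  Δ3: w4:0→1
  (3Δ to stable)
t=7 Δ0: w8=1 w7=0 clk=1 w1=0 w0=0 w2=0 w4=1 w6=1 w5=1 w3=0
  Δ1: clk:1→0
  (1Δ to stable)
t=8 Δ0: w8=1 w7=0 clk=0 w1=0 w0=0 w2=0 w4=1 w6=1 w5=1 w3=0
  Δ1: clk:0→1
  Δ2: w5:1→0
  Δ3: w8:1→0, w3:0→1
  Δ4: w4:1→0, w3:1→0
  Δ5: w4:0→1
  (5Δ to stable)

0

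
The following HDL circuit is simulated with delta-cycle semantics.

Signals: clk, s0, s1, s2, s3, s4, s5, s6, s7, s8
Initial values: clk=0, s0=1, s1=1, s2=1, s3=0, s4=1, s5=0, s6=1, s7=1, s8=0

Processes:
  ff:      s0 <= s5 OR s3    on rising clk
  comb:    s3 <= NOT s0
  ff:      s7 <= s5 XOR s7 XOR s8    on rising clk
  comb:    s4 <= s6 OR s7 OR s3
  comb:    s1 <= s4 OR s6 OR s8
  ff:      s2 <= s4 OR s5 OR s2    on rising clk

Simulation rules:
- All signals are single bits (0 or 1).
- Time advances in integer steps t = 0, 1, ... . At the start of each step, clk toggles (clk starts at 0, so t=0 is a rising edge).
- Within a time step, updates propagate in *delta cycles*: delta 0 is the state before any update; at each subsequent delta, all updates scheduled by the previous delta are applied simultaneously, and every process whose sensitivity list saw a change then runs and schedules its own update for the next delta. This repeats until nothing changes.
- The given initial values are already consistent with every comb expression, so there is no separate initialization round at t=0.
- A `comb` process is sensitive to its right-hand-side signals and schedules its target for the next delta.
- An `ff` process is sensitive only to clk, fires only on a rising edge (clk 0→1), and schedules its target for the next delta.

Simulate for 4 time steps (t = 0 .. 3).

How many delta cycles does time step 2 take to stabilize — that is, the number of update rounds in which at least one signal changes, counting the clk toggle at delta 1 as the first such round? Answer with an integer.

3

[bits: s3,s2,s0,s6,clk,s5,s8,s4,s1,s7]
t=0: Δ0=0111000111 Δ1=0111100111 Δ2=0101100111 Δ3=1101100111 | 3Δ
t=1: Δ0=1101100111 Δ1=1101000111 | 1Δ
t=2: Δ0=1101000111 Δ1=1101100111 Δ2=1111100111 Δ3=0111100111 | 3Δ
t=3: Δ0=0111100111 Δ1=0111000111 | 1Δ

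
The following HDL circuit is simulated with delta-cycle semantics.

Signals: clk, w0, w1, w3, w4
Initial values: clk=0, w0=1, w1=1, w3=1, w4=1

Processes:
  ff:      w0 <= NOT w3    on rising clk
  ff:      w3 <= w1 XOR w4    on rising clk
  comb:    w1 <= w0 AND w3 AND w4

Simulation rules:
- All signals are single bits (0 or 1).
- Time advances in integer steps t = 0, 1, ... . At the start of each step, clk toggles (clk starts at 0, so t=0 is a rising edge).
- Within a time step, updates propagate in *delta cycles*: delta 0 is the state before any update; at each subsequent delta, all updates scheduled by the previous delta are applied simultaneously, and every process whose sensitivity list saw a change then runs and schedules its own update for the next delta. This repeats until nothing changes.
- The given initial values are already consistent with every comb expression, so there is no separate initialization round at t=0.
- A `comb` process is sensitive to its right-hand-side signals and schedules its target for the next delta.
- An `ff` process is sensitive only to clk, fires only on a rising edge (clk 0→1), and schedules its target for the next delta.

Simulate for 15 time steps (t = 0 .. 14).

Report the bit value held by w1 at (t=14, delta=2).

0

t=0 Δ0: w4=1 clk=0 w3=1 w1=1 w0=1
  Δ1: clk:0→1
  Δ2: w3:1→0, w0:1→0
  Δ3: w1:1→0
  (3Δ to stable)
t=1 Δ0: w4=1 clk=1 w3=0 w1=0 w0=0
  Δ1: clk:1→0
  (1Δ to stable)
t=2 Δ0: w4=1 clk=0 w3=0 w1=0 w0=0
  Δ1: clk:0→1
  Δ2: w3:0→1, w0:0→1
  Δ3: w1:0→1
  (3Δ to stable)
t=3 Δ0: w4=1 clk=1 w3=1 w1=1 w0=1
  Δ1: clk:1→0
  (1Δ to stable)
t=4 Δ0: w4=1 clk=0 w3=1 w1=1 w0=1
  Δ1: clk:0→1
  Δ2: w3:1→0, w0:1→0
  Δ3: w1:1→0
  (3Δ to stable)
t=5 Δ0: w4=1 clk=1 w3=0 w1=0 w0=0
  Δ1: clk:1→0
  (1Δ to stable)
t=6 Δ0: w4=1 clk=0 w3=0 w1=0 w0=0
  Δ1: clk:0→1
  Δ2: w3:0→1, w0:0→1
  Δ3: w1:0→1
  (3Δ to stable)
t=7 Δ0: w4=1 clk=1 w3=1 w1=1 w0=1
  Δ1: clk:1→0
  (1Δ to stable)
t=8 Δ0: w4=1 clk=0 w3=1 w1=1 w0=1
  Δ1: clk:0→1
  Δ2: w3:1→0, w0:1→0
  Δ3: w1:1→0
  (3Δ to stable)
t=9 Δ0: w4=1 clk=1 w3=0 w1=0 w0=0
  Δ1: clk:1→0
  (1Δ to stable)
t=10 Δ0: w4=1 clk=0 w3=0 w1=0 w0=0
  Δ1: clk:0→1
  Δ2: w3:0→1, w0:0→1
  Δ3: w1:0→1
  (3Δ to stable)
t=11 Δ0: w4=1 clk=1 w3=1 w1=1 w0=1
  Δ1: clk:1→0
  (1Δ to stable)
t=12 Δ0: w4=1 clk=0 w3=1 w1=1 w0=1
  Δ1: clk:0→1
  Δ2: w3:1→0, w0:1→0
  Δ3: w1:1→0
  (3Δ to stable)
t=13 Δ0: w4=1 clk=1 w3=0 w1=0 w0=0
  Δ1: clk:1→0
  (1Δ to stable)
t=14 Δ0: w4=1 clk=0 w3=0 w1=0 w0=0
  Δ1: clk:0→1
  Δ2: w3:0→1, w0:0→1
  Δ3: w1:0→1
  (3Δ to stable)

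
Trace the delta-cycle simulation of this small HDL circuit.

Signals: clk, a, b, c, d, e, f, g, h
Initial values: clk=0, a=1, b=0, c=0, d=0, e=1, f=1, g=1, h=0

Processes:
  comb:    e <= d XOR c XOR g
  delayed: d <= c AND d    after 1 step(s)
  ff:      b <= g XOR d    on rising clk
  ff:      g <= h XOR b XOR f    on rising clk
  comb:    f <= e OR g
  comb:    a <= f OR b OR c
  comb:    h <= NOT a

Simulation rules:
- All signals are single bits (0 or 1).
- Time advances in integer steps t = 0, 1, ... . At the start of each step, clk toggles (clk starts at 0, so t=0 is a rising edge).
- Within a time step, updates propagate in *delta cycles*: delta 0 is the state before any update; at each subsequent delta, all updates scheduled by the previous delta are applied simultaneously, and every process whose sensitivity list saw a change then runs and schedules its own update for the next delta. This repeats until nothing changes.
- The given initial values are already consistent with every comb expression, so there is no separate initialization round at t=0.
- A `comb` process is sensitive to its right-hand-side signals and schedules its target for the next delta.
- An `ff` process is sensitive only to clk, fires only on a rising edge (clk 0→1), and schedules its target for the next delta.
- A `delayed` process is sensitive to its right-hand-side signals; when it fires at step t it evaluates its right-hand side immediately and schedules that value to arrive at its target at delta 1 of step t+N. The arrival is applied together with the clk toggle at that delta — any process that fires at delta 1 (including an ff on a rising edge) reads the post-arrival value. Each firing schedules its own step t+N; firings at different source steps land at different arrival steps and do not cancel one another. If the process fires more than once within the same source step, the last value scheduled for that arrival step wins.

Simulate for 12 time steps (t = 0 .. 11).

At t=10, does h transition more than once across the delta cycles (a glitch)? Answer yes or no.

yes

t0.Δ0 d=0 b=0 a=1 c=0 e=1 f=1 g=1 h=0 clk=0
t0.Δ1 d=0 b=0 a=1 c=0 e=1 f=1 g=1 h=0 clk=1
t0.Δ2 d=0 b=1 a=1 c=0 e=1 f=1 g=1 h=0 clk=1
t1.Δ0 d=0 b=1 a=1 c=0 e=1 f=1 g=1 h=0 clk=1
t1.Δ1 d=0 b=1 a=1 c=0 e=1 f=1 g=1 h=0 clk=0
t2.Δ0 d=0 b=1 a=1 c=0 e=1 f=1 g=1 h=0 clk=0
t2.Δ1 d=0 b=1 a=1 c=0 e=1 f=1 g=1 h=0 clk=1
t2.Δ2 d=0 b=1 a=1 c=0 e=1 f=1 g=0 h=0 clk=1
t2.Δ3 d=0 b=1 a=1 c=0 e=0 f=1 g=0 h=0 clk=1
t2.Δ4 d=0 b=1 a=1 c=0 e=0 f=0 g=0 h=0 clk=1
t3.Δ0 d=0 b=1 a=1 c=0 e=0 f=0 g=0 h=0 clk=1
t3.Δ1 d=0 b=1 a=1 c=0 e=0 f=0 g=0 h=0 clk=0
t4.Δ0 d=0 b=1 a=1 c=0 e=0 f=0 g=0 h=0 clk=0
t4.Δ1 d=0 b=1 a=1 c=0 e=0 f=0 g=0 h=0 clk=1
t4.Δ2 d=0 b=0 a=1 c=0 e=0 f=0 g=1 h=0 clk=1
t4.Δ3 d=0 b=0 a=0 c=0 e=1 f=1 g=1 h=0 clk=1
t4.Δ4 d=0 b=0 a=1 c=0 e=1 f=1 g=1 h=1 clk=1
t4.Δ5 d=0 b=0 a=1 c=0 e=1 f=1 g=1 h=0 clk=1
t5.Δ0 d=0 b=0 a=1 c=0 e=1 f=1 g=1 h=0 clk=1
t5.Δ1 d=0 b=0 a=1 c=0 e=1 f=1 g=1 h=0 clk=0
t6.Δ0 d=0 b=0 a=1 c=0 e=1 f=1 g=1 h=0 clk=0
t6.Δ1 d=0 b=0 a=1 c=0 e=1 f=1 g=1 h=0 clk=1
t6.Δ2 d=0 b=1 a=1 c=0 e=1 f=1 g=1 h=0 clk=1
t7.Δ0 d=0 b=1 a=1 c=0 e=1 f=1 g=1 h=0 clk=1
t7.Δ1 d=0 b=1 a=1 c=0 e=1 f=1 g=1 h=0 clk=0
t8.Δ0 d=0 b=1 a=1 c=0 e=1 f=1 g=1 h=0 clk=0
t8.Δ1 d=0 b=1 a=1 c=0 e=1 f=1 g=1 h=0 clk=1
t8.Δ2 d=0 b=1 a=1 c=0 e=1 f=1 g=0 h=0 clk=1
t8.Δ3 d=0 b=1 a=1 c=0 e=0 f=1 g=0 h=0 clk=1
t8.Δ4 d=0 b=1 a=1 c=0 e=0 f=0 g=0 h=0 clk=1
t9.Δ0 d=0 b=1 a=1 c=0 e=0 f=0 g=0 h=0 clk=1
t9.Δ1 d=0 b=1 a=1 c=0 e=0 f=0 g=0 h=0 clk=0
t10.Δ0 d=0 b=1 a=1 c=0 e=0 f=0 g=0 h=0 clk=0
t10.Δ1 d=0 b=1 a=1 c=0 e=0 f=0 g=0 h=0 clk=1
t10.Δ2 d=0 b=0 a=1 c=0 e=0 f=0 g=1 h=0 clk=1
t10.Δ3 d=0 b=0 a=0 c=0 e=1 f=1 g=1 h=0 clk=1
t10.Δ4 d=0 b=0 a=1 c=0 e=1 f=1 g=1 h=1 clk=1
t10.Δ5 d=0 b=0 a=1 c=0 e=1 f=1 g=1 h=0 clk=1
t11.Δ0 d=0 b=0 a=1 c=0 e=1 f=1 g=1 h=0 clk=1
t11.Δ1 d=0 b=0 a=1 c=0 e=1 f=1 g=1 h=0 clk=0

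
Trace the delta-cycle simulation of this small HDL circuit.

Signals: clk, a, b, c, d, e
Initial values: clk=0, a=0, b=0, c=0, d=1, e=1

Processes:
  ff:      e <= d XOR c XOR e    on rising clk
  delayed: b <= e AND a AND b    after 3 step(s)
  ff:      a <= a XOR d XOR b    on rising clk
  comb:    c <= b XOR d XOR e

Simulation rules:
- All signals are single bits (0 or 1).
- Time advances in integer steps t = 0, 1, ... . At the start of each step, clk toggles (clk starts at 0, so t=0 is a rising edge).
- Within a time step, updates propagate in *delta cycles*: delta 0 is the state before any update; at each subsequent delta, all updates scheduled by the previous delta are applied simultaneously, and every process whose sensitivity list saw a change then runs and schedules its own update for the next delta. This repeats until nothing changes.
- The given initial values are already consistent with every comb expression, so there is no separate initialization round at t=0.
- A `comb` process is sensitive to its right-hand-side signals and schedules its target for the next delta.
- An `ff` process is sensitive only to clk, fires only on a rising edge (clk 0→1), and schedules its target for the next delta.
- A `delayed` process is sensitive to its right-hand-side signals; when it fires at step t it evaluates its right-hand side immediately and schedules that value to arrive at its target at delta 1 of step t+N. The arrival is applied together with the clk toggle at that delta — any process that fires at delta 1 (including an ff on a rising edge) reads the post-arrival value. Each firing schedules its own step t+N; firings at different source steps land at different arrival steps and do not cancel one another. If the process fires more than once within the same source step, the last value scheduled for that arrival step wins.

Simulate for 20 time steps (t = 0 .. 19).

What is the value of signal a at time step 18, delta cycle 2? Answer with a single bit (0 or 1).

[bits: b,e,clk,d,a,c]
t=0: Δ0=010100 Δ1=011100 Δ2=001110 Δ3=001111 | 3Δ
t=1: Δ0=001111 Δ1=000111 | 1Δ
t=2: Δ0=000111 Δ1=001111 Δ2=001101 | 2Δ
t=3: Δ0=001101 Δ1=000101 | 1Δ
t=4: Δ0=000101 Δ1=001101 Δ2=001111 | 2Δ
t=5: Δ0=001111 Δ1=000111 | 1Δ
t=6: Δ0=000111 Δ1=001111 Δ2=001101 | 2Δ
t=7: Δ0=001101 Δ1=000101 | 1Δ
t=8: Δ0=000101 Δ1=001101 Δ2=001111 | 2Δ
t=9: Δ0=001111 Δ1=000111 | 1Δ
t=10: Δ0=000111 Δ1=001111 Δ2=001101 | 2Δ
t=11: Δ0=001101 Δ1=000101 | 1Δ
t=12: Δ0=000101 Δ1=001101 Δ2=001111 | 2Δ
t=13: Δ0=001111 Δ1=000111 | 1Δ
t=14: Δ0=000111 Δ1=001111 Δ2=001101 | 2Δ
t=15: Δ0=001101 Δ1=000101 | 1Δ
t=16: Δ0=000101 Δ1=001101 Δ2=001111 | 2Δ
t=17: Δ0=001111 Δ1=000111 | 1Δ
t=18: Δ0=000111 Δ1=001111 Δ2=001101 | 2Δ
t=19: Δ0=001101 Δ1=000101 | 1Δ

0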